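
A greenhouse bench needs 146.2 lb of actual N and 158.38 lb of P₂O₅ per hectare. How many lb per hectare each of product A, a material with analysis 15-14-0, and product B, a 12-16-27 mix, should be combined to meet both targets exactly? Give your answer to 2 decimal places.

Per-hectare balance (a = product A, b = product B):
N: 0.15·a + 0.12·b = 146.2
P₂O₅: 0.14·a + 0.16·b = 158.38
From row1: a = (146.2 − 0.12·b) / 0.15.
Into row2: 0.14·(146.2 − 0.12·b)/0.15 + 0.16·b = 158.38 → b = 456.806, a = 609.222.

609.22 lb product A, 456.81 lb product B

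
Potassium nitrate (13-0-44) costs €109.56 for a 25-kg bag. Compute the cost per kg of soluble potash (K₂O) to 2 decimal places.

K₂O in bag = 25 × 44% = 11 kg.
Cost per kg K₂O = €109.56 / 11 = €9.9600.

€9.96 per kg K₂O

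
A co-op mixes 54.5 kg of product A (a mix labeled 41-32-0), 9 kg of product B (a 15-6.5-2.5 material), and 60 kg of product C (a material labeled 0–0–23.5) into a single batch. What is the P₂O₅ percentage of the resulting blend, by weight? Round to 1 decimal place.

14.6% P₂O₅

Total mass = 54.5 + 9 + 60 = 123.5 kg.
P₂O₅ mass = 32%×54.5 + 6.5%×9 + 0%×60 = 18.025 kg.
% P₂O₅ = 18.025 / 123.5 = 14.5951%.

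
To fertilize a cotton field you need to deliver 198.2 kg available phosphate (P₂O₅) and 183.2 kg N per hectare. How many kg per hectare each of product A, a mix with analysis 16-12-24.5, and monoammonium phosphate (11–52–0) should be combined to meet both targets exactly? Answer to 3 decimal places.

1049.457 kg product A, 138.971 kg monoammonium phosphate

Per-hectare balance (a = product A, b = monoammonium phosphate):
P₂O₅: 0.12·a + 0.52·b = 198.2
N: 0.16·a + 0.11·b = 183.2
From row1: a = (198.2 − 0.52·b) / 0.12.
Into row2: 0.16·(198.2 − 0.52·b)/0.12 + 0.11·b = 183.2 → b = 138.9714, a = 1049.4571.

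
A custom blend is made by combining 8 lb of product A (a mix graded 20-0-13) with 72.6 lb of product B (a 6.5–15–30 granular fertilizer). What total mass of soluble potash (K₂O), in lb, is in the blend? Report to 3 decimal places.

22.820 lb K₂O

K₂O mass = 13%×8 + 30%×72.6 = 22.82 lb.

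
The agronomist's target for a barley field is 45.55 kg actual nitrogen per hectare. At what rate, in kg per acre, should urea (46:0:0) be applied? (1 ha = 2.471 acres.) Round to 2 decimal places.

40.07 kg of product per acre

Product per hectare = 45.55 / 46% = 99.0217 kg.
Convert to per acre: 99.0217 × 0.404694 = 40.0735 kg.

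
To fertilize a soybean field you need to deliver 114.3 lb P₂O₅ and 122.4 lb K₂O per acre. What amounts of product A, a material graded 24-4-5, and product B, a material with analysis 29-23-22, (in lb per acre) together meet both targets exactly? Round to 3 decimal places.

1113.333 lb product A, 303.333 lb product B

Per-acre balance (a = product A, b = product B):
P₂O₅: 0.04·a + 0.23·b = 114.3
K₂O: 0.05·a + 0.22·b = 122.4
Solving simultaneously: a = 1113.3333, b = 303.3333.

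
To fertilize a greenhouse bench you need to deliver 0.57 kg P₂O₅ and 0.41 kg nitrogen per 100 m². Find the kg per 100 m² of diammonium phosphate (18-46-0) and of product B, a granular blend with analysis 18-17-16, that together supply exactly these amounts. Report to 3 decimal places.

0.630 kg diammonium phosphate, 1.648 kg product B

Let a = kg of diammonium phosphate, b = kg of product B (per 100 m²).
P₂O₅: 0.46·a + 0.17·b = 0.57
N: 0.18·a + 0.18·b = 0.41
Eliminate b: (row1) − 0.17/0.18·(row2) → 0.29·a = 0.182778, so a = 0.630268.
Then b = (0.41 − 0.18·0.630268) / 0.18 = 1.64751.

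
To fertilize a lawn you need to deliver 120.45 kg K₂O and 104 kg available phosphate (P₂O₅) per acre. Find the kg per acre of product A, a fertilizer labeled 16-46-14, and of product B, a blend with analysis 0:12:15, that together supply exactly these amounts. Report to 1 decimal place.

With a, b = kg per acre of product A and product B:
K₂O: 0.14·a + 0.15·b = 120.45
P₂O₅: 0.46·a + 0.12·b = 104
Solving simultaneously: a = 21.954, b = 782.51.

22.0 kg product A, 782.5 kg product B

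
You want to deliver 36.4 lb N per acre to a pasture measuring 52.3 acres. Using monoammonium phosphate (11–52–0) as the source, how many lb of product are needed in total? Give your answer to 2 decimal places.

17306.55 lb

Product per acre = 36.4 / 11% = 330.909 lb.
Total product = 330.909 × 52.3 = 17306.545 lb.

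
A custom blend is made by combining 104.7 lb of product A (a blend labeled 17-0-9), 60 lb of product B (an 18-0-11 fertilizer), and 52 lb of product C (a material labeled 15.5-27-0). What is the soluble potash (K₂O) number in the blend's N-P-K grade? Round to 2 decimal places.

7.39% K₂O

Total mass = 104.7 + 60 + 52 = 216.7 lb.
K₂O mass = 9%×104.7 + 11%×60 + 0%×52 = 16.023 lb.
% K₂O = 16.023 / 216.7 = 7.39409%.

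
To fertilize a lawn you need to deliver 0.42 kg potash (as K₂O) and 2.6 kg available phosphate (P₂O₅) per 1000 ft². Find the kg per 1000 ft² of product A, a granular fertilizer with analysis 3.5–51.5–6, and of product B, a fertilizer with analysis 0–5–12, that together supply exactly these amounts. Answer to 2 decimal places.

4.95 kg product A, 1.03 kg product B

With a, b = kg per 1000 ft² of product A and product B:
K₂O: 0.06·a + 0.12·b = 0.42
P₂O₅: 0.515·a + 0.05·b = 2.6
Eliminate b: (row1) − 0.12/0.05·(row2) → -1.176·a = -5.82, so a = 4.94898.
Then b = (2.6 − 0.515·4.94898) / 0.05 = 1.02551.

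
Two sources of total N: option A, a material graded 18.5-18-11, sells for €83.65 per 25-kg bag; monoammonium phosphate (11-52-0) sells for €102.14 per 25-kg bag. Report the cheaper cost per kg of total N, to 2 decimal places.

option A: N per bag = 25 × 18.5% = 4.625 kg; cost = 83.65 / 4.625 = €18.0865/kg N.
monoammonium phosphate: N per bag = 25 × 11% = 2.75 kg; cost = 102.14 / 2.75 = €37.1418/kg N.
option A is cheaper.

€18.09 per kg N (option A)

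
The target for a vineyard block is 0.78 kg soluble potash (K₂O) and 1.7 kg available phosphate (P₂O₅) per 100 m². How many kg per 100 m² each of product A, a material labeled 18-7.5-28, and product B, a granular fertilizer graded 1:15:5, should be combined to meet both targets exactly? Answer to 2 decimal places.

0.84 kg product A, 10.92 kg product B

Per-100 m² balance (a = product A, b = product B):
K₂O: 0.28·a + 0.05·b = 0.78
P₂O₅: 0.075·a + 0.15·b = 1.7
Eliminate a: (row1) − 0.28/0.075·(row2) → -0.51·b = -5.56667, so b = 10.915.
Back-substitute: a = (0.78 − 0.05·10.915) / 0.28 = 0.836601.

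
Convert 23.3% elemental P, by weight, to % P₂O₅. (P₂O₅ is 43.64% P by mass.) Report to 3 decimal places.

%P₂O₅ = 23.3 / 0.4364 = 53.3914%.

53.391% P₂O₅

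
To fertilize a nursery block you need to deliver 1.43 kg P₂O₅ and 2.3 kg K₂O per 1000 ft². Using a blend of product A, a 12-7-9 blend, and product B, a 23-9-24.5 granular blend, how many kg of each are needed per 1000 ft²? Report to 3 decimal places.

15.840 kg product A, 3.569 kg product B

With a, b = kg per 1000 ft² of product A and product B:
P₂O₅: 0.07·a + 0.09·b = 1.43
K₂O: 0.09·a + 0.245·b = 2.3
Eliminate a: (row1) − 0.07/0.09·(row2) → -0.100556·b = -0.358889, so b = 3.56906.
Back-substitute: a = (1.43 − 0.09·3.56906) / 0.07 = 15.8398.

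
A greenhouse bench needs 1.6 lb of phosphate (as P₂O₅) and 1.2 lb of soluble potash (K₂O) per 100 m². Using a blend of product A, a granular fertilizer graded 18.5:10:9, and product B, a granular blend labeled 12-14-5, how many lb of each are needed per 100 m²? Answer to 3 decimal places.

With a, b = lb per 100 m² of product A and product B:
P₂O₅: 0.1·a + 0.14·b = 1.6
K₂O: 0.09·a + 0.05·b = 1.2
Eliminate b: (row1) − 0.14/0.05·(row2) → -0.152·a = -1.76, so a = 11.5789.
Then b = (1.2 − 0.09·11.5789) / 0.05 = 3.15789.

11.579 lb product A, 3.158 lb product B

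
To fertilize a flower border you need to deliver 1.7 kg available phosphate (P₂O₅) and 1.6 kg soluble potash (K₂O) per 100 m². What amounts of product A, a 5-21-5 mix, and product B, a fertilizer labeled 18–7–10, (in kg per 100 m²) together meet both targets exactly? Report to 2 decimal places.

3.31 kg product A, 14.34 kg product B

Let a = kg of product A, b = kg of product B (per 100 m²).
P₂O₅: 0.21·a + 0.07·b = 1.7
K₂O: 0.05·a + 0.1·b = 1.6
Eliminate a: (row1) − 0.21/0.05·(row2) → -0.35·b = -5.02, so b = 14.3429.
Back-substitute: a = (1.7 − 0.07·14.3429) / 0.21 = 3.31429.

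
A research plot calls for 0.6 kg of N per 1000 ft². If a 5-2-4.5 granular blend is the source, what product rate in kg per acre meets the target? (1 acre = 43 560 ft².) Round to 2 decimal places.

522.72 kg of product per acre

Product per 1000 ft² = 0.6 / 5% = 12 kg.
Convert to per acre: 12 × 43.56 = 522.72 kg.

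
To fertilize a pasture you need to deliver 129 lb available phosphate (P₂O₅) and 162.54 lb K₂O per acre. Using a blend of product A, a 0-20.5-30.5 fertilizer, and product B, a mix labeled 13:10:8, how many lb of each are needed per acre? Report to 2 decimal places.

420.85 lb product A, 427.26 lb product B

Per-acre balance (a = product A, b = product B):
P₂O₅: 0.205·a + 0.1·b = 129
K₂O: 0.305·a + 0.08·b = 162.54
From row1: a = (129 − 0.1·b) / 0.205.
Into row2: 0.305·(129 − 0.1·b)/0.205 + 0.08·b = 162.54 → b = 427.255, a = 420.851.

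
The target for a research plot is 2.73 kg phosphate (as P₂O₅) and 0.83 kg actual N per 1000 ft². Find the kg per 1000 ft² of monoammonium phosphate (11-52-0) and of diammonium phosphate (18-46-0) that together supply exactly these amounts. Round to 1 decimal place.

2.5 kg monoammonium phosphate, 3.1 kg diammonium phosphate

Per-1000 ft² balance (a = monoammonium phosphate, b = diammonium phosphate):
P₂O₅: 0.52·a + 0.46·b = 2.73
N: 0.11·a + 0.18·b = 0.83
Eliminate b: (row1) − 0.46/0.18·(row2) → 0.238889·a = 0.608889, so a = 2.54884.
Then b = (0.83 − 0.11·2.54884) / 0.18 = 3.05349.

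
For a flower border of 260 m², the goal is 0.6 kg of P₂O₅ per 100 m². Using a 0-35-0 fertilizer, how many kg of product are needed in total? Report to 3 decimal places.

4.457 kg

Product per 100 m² = 0.6 / 35% = 1.71429 kg.
Total product = 1.71429 × 260 / 100 = 4.45714 kg.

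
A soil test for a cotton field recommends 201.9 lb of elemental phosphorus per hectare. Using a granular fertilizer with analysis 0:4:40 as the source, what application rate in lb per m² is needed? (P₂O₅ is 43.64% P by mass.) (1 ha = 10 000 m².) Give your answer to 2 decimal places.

1.16 lb of product per sq m

As P₂O₅: 201.9 / 0.4364 = 462.649 lb per hectare.
Product per hectare = 462.649 / 4% = 11566.2 lb.
Convert to per m²: 11566.2 × 0.0001 = 1.15662 lb.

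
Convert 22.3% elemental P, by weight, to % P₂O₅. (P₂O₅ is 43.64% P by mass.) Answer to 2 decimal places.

51.10% P₂O₅

%P₂O₅ = 22.3 / 0.4364 = 51.0999%.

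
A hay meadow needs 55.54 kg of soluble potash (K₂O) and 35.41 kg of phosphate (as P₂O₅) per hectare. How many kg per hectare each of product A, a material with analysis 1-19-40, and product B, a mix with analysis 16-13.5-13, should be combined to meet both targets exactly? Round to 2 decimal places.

Per-hectare balance (a = product A, b = product B):
K₂O: 0.4·a + 0.13·b = 55.54
P₂O₅: 0.19·a + 0.135·b = 35.41
From row1: a = (55.54 − 0.13·b) / 0.4.
Into row2: 0.19·(55.54 − 0.13·b)/0.4 + 0.135·b = 35.41 → b = 123.256, a = 98.7918.

98.79 kg product A, 123.26 kg product B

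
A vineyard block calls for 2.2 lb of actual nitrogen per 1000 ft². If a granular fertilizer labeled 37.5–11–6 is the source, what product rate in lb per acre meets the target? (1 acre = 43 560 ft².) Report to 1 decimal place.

Product per 1000 ft² = 2.2 / 37.5% = 5.86667 lb.
Convert to per acre: 5.86667 × 43.56 = 255.552 lb.

255.6 lb of product per acre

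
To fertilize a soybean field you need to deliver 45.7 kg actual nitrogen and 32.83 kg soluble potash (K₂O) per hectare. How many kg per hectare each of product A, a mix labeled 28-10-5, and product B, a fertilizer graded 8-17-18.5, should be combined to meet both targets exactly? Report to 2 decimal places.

Let a = kg of product A, b = kg of product B (per hectare).
N: 0.28·a + 0.08·b = 45.7
K₂O: 0.05·a + 0.185·b = 32.83
Eliminate a: (row1) − 0.28/0.05·(row2) → -0.956·b = -138.148, so b = 144.506.
Back-substitute: a = (45.7 − 0.08·144.506) / 0.28 = 121.927.

121.93 kg product A, 144.51 kg product B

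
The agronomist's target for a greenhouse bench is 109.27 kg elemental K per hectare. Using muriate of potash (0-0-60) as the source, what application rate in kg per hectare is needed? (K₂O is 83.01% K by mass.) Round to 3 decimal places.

219.391 kg of product per hectare

As K₂O: 109.27 / 0.8301 = 131.635 kg per hectare.
Product per hectare = 131.635 / 60% = 219.3912 kg.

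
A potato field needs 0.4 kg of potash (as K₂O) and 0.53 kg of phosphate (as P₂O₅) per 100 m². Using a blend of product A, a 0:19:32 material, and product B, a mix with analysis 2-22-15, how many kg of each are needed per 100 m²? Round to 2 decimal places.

Per-100 m² balance (a = product A, b = product B):
K₂O: 0.32·a + 0.15·b = 0.4
P₂O₅: 0.19·a + 0.22·b = 0.53
From row1: a = (0.4 − 0.15·b) / 0.32.
Into row2: 0.19·(0.4 − 0.15·b)/0.32 + 0.22·b = 0.53 → b = 2.23389, a = 0.202864.

0.20 kg product A, 2.23 kg product B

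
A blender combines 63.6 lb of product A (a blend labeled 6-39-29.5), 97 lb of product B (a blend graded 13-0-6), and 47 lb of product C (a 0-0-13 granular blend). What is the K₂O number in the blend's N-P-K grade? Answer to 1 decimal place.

14.8% K₂O

Total mass = 63.6 + 97 + 47 = 207.6 lb.
K₂O mass = 29.5%×63.6 + 6%×97 + 13%×47 = 30.692 lb.
% K₂O = 30.692 / 207.6 = 14.7842%.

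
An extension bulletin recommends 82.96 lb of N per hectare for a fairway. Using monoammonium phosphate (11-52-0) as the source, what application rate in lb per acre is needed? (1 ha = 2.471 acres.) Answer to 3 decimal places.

305.213 lb of product per acre

Product per hectare = 82.96 / 11% = 754.182 lb.
Convert to per acre: 754.182 × 0.404694 = 305.2132 lb.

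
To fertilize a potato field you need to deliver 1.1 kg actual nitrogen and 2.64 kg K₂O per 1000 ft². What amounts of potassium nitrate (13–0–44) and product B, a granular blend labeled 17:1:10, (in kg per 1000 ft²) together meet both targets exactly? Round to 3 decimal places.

Let a = kg of potassium nitrate, b = kg of product B (per 1000 ft²).
N: 0.13·a + 0.17·b = 1.1
K₂O: 0.44·a + 0.1·b = 2.64
Eliminate b: (row1) − 0.17/0.1·(row2) → -0.618·a = -3.388, so a = 5.4822.
Then b = (2.64 − 0.44·5.4822) / 0.1 = 2.27832.

5.482 kg potassium nitrate, 2.278 kg product B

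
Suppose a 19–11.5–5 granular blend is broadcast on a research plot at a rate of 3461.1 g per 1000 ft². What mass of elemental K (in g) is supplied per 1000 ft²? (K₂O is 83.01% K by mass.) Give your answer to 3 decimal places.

K₂O per 1000 ft² = 3461.1 × 5% = 173.055 g.
Elemental K = 173.055 × 0.8301 = 143.65296 g per 1000 ft².

143.653 g K per thousand sq ft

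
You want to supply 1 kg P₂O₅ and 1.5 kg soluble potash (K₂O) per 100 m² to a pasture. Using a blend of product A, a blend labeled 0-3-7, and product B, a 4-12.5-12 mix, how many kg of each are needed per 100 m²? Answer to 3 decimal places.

13.107 kg product A, 4.854 kg product B

With a, b = kg per 100 m² of product A and product B:
P₂O₅: 0.03·a + 0.125·b = 1
K₂O: 0.07·a + 0.12·b = 1.5
From row1: a = (1 − 0.125·b) / 0.03.
Into row2: 0.07·(1 − 0.125·b)/0.03 + 0.12·b = 1.5 → b = 4.85437, a = 13.1068.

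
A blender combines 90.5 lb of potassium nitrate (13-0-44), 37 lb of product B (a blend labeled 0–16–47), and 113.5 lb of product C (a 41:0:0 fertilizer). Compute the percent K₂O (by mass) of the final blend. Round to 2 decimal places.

Total mass = 90.5 + 37 + 113.5 = 241 lb.
K₂O mass = 44%×90.5 + 47%×37 + 0%×113.5 = 57.21 lb.
% K₂O = 57.21 / 241 = 23.7386%.

23.74% K₂O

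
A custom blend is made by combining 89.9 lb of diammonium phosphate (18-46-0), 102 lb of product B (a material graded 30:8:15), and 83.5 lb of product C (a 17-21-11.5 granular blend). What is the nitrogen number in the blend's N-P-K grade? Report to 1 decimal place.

Total mass = 89.9 + 102 + 83.5 = 275.4 lb.
N mass = 18%×89.9 + 30%×102 + 17%×83.5 = 60.977 lb.
% N = 60.977 / 275.4 = 22.1412%.

22.1% N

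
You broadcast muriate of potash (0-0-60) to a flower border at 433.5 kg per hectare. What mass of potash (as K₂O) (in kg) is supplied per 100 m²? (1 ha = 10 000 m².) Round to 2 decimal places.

2.60 kg K₂O per hundred sq m

K₂O per hectare = 433.5 × 60% = 260.1 kg.
Convert to per 100 m²: 260.1 × 0.01 = 2.601 kg.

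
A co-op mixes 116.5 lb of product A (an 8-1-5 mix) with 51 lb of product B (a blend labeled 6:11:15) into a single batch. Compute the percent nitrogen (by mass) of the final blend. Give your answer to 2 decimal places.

7.39% N

Total mass = 116.5 + 51 = 167.5 lb.
N mass = 8%×116.5 + 6%×51 = 12.38 lb.
% N = 12.38 / 167.5 = 7.39104%.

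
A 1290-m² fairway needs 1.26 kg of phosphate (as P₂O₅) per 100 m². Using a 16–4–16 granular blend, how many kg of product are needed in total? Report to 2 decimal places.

Product per 100 m² = 1.26 / 4% = 31.5 kg.
Total product = 31.5 × 1290 / 100 = 406.35 kg.

406.35 kg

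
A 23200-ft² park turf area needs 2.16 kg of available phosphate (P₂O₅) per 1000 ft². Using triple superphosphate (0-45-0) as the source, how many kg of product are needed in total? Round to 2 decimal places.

Product per 1000 ft² = 2.16 / 45% = 4.8 kg.
Total product = 4.8 × 23200 / 1000 = 111.36 kg.

111.36 kg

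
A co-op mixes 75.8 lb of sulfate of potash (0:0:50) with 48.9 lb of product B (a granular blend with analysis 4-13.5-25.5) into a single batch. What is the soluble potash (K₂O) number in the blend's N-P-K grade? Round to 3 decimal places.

Total mass = 75.8 + 48.9 = 124.7 lb.
K₂O mass = 50%×75.8 + 25.5%×48.9 = 50.3695 lb.
% K₂O = 50.3695 / 124.7 = 40.3925%.

40.393% K₂O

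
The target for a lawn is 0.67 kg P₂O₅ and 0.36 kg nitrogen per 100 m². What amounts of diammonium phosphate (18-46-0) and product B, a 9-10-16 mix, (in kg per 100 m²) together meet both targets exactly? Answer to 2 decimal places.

1.04 kg diammonium phosphate, 1.92 kg product B

With a, b = kg per 100 m² of diammonium phosphate and product B:
P₂O₅: 0.46·a + 0.1·b = 0.67
N: 0.18·a + 0.09·b = 0.36
Eliminate a: (row1) − 0.46/0.18·(row2) → -0.13·b = -0.25, so b = 1.92308.
Back-substitute: a = (0.67 − 0.1·1.92308) / 0.46 = 1.03846.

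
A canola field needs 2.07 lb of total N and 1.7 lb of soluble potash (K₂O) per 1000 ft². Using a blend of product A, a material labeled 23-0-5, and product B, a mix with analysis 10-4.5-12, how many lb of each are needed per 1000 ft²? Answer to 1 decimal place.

Per-1000 ft² balance (a = product A, b = product B):
N: 0.23·a + 0.1·b = 2.07
K₂O: 0.05·a + 0.12·b = 1.7
Solving simultaneously: a = 3.46903, b = 12.7212.

3.5 lb product A, 12.7 lb product B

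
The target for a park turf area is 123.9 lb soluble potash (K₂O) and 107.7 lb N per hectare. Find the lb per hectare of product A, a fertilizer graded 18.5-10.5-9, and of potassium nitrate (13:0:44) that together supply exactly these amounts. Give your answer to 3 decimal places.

Let a = lb of product A, b = lb of potassium nitrate (per hectare).
K₂O: 0.09·a + 0.44·b = 123.9
N: 0.185·a + 0.13·b = 107.7
From row1: a = (123.9 − 0.44·b) / 0.09.
Into row2: 0.185·(123.9 − 0.44·b)/0.09 + 0.13·b = 107.7 → b = 189.79197, a = 448.7948.

448.795 lb product A, 189.792 lb potassium nitrate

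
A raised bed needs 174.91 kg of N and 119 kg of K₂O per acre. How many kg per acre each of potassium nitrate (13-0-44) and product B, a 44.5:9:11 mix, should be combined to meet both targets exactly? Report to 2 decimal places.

Let a = kg of potassium nitrate, b = kg of product B (per acre).
N: 0.13·a + 0.445·b = 174.91
K₂O: 0.44·a + 0.11·b = 119
Eliminate b: (row1) − 0.445/0.11·(row2) → -1.65·a = -306.499, so a = 185.757.
Then b = (119 − 0.44·185.757) / 0.11 = 338.7901.

185.76 kg potassium nitrate, 338.79 kg product B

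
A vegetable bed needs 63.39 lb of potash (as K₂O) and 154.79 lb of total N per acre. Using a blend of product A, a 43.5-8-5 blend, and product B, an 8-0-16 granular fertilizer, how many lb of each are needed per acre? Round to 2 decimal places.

300.23 lb product A, 302.37 lb product B

Let a = lb of product A, b = lb of product B (per acre).
K₂O: 0.05·a + 0.16·b = 63.39
N: 0.435·a + 0.08·b = 154.79
From row1: a = (63.39 − 0.16·b) / 0.05.
Into row2: 0.435·(63.39 − 0.16·b)/0.05 + 0.08·b = 154.79 → b = 302.365, a = 300.232.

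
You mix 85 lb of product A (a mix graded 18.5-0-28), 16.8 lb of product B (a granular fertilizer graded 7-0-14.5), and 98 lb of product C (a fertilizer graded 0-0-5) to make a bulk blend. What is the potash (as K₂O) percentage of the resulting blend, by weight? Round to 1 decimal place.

Total mass = 85 + 16.8 + 98 = 199.8 lb.
K₂O mass = 28%×85 + 14.5%×16.8 + 5%×98 = 31.136 lb.
% K₂O = 31.136 / 199.8 = 15.5836%.

15.6% K₂O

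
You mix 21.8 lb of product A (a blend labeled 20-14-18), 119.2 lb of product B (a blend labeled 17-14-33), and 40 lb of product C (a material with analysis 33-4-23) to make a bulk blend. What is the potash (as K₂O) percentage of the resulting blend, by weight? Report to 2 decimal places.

Total mass = 21.8 + 119.2 + 40 = 181 lb.
K₂O mass = 18%×21.8 + 33%×119.2 + 23%×40 = 52.46 lb.
% K₂O = 52.46 / 181 = 28.9834%.

28.98% K₂O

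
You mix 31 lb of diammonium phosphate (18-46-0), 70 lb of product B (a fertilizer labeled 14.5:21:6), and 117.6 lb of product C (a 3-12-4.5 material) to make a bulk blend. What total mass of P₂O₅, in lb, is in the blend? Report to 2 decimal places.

43.07 lb P₂O₅

P₂O₅ mass = 46%×31 + 21%×70 + 12%×117.6 = 43.072 lb.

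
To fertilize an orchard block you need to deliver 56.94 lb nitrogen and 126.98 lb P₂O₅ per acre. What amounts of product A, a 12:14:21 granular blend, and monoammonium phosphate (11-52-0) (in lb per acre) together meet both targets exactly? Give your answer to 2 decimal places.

332.79 lb product A, 154.60 lb monoammonium phosphate

Per-acre balance (a = product A, b = monoammonium phosphate):
N: 0.12·a + 0.11·b = 56.94
P₂O₅: 0.14·a + 0.52·b = 126.98
Eliminate b: (row1) − 0.11/0.52·(row2) → 0.0903846·a = 30.0788, so a = 332.787.
Then b = (126.98 − 0.14·332.787) / 0.52 = 154.596.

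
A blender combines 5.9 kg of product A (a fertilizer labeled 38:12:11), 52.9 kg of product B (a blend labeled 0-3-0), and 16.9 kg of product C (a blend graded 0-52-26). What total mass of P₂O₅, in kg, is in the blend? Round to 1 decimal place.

P₂O₅ mass = 12%×5.9 + 3%×52.9 + 52%×16.9 = 11.083 kg.

11.1 kg P₂O₅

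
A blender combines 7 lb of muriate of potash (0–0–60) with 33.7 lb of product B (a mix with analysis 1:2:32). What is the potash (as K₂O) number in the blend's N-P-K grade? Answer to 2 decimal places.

36.82% K₂O

Total mass = 7 + 33.7 = 40.7 lb.
K₂O mass = 60%×7 + 32%×33.7 = 14.984 lb.
% K₂O = 14.984 / 40.7 = 36.8157%.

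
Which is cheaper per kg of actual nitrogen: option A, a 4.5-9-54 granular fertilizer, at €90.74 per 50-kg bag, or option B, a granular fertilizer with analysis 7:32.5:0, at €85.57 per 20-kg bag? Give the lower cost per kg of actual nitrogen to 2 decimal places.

€40.33 per kg N (option A)

option A: N per bag = 50 × 4.5% = 2.25 kg; cost = 90.74 / 2.25 = €40.3289/kg N.
option B: N per bag = 20 × 7% = 1.4 kg; cost = 85.57 / 1.4 = €61.1214/kg N.
option A is cheaper.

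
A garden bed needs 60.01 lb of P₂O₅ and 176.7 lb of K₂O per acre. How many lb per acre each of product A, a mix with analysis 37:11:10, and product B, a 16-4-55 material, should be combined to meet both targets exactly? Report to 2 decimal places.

With a, b = lb per acre of product A and product B:
P₂O₅: 0.11·a + 0.04·b = 60.01
K₂O: 0.1·a + 0.55·b = 176.7
Eliminate a: (row1) − 0.11/0.1·(row2) → -0.565·b = -134.36, so b = 237.805.
Back-substitute: a = (60.01 − 0.04·237.805) / 0.11 = 459.071.

459.07 lb product A, 237.81 lb product B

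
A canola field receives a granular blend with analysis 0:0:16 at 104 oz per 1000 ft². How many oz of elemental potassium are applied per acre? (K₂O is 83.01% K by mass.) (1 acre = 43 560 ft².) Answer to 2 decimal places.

K₂O per 1000 ft² = 104 × 16% = 16.64 oz.
Elemental K = 16.64 × 0.8301 = 13.8129 oz per 1000 ft².
Convert to per acre: 13.8129 × 43.56 = 601.688 oz.

601.69 oz K per acre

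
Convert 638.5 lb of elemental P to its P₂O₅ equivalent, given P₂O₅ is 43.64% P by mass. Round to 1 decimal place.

1463.1 lb P₂O₅

P₂O₅ = 638.5 / 0.4364 = 1463.11 lb.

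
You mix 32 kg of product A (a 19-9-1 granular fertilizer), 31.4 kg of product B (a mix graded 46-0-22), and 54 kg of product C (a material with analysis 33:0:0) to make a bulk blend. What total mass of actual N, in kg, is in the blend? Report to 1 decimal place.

N mass = 19%×32 + 46%×31.4 + 33%×54 = 38.344 kg.

38.3 kg N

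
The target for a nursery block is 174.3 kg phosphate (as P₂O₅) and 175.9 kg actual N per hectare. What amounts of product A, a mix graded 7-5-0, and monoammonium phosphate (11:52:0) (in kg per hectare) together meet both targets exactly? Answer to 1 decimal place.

With a, b = kg per hectare of product A and monoammonium phosphate:
P₂O₅: 0.05·a + 0.52·b = 174.3
N: 0.07·a + 0.11·b = 175.9
Eliminate a: (row1) − 0.05/0.07·(row2) → 0.441429·b = 48.6571, so b = 110.227.
Back-substitute: a = (174.3 − 0.52·110.227) / 0.05 = 2339.64.

2339.6 kg product A, 110.2 kg monoammonium phosphate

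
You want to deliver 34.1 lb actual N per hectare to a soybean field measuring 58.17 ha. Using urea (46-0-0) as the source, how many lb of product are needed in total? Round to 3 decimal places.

4312.167 lb

Product per hectare = 34.1 / 46% = 74.1304 lb.
Total product = 74.1304 × 58.17 = 4312.1674 lb.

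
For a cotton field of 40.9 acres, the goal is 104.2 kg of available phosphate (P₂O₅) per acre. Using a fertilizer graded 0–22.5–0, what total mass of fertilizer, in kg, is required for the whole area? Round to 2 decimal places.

18941.24 kg

Product per acre = 104.2 / 22.5% = 463.111 kg.
Total product = 463.111 × 40.9 = 18941.244 kg.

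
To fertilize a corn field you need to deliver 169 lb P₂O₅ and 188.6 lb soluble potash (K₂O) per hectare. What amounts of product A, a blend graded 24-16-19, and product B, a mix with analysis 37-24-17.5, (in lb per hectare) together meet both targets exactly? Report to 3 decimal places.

With a, b = lb per hectare of product A and product B:
P₂O₅: 0.16·a + 0.24·b = 169
K₂O: 0.19·a + 0.175·b = 188.6
Eliminate b: (row1) − 0.24/0.175·(row2) → -0.100571·a = -89.6514, so a = 891.42045.
Then b = (188.6 − 0.19·891.42045) / 0.175 = 109.8864.

891.420 lb product A, 109.886 lb product B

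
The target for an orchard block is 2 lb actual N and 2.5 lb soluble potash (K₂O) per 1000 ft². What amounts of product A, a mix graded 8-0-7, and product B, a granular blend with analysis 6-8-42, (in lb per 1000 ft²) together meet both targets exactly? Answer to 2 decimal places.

23.47 lb product A, 2.04 lb product B

Per-1000 ft² balance (a = product A, b = product B):
N: 0.08·a + 0.06·b = 2
K₂O: 0.07·a + 0.42·b = 2.5
Eliminate a: (row1) − 0.08/0.07·(row2) → -0.42·b = -0.857143, so b = 2.04082.
Back-substitute: a = (2 − 0.06·2.04082) / 0.08 = 23.4694.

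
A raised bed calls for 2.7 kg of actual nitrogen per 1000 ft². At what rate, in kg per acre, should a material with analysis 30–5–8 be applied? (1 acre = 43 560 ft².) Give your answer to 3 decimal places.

392.040 kg of product per acre

Product per 1000 ft² = 2.7 / 30% = 9 kg.
Convert to per acre: 9 × 43.56 = 392.04 kg.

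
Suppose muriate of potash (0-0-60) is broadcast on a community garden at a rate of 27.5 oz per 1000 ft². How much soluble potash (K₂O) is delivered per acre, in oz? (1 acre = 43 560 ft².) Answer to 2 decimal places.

718.74 oz K₂O per acre

K₂O per 1000 ft² = 27.5 × 60% = 16.5 oz.
Convert to per acre: 16.5 × 43.56 = 718.74 oz.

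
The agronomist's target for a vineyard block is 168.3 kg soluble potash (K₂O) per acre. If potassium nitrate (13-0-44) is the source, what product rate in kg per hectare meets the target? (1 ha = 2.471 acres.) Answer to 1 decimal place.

945.2 kg of product per hectare

Product per acre = 168.3 / 44% = 382.5 kg.
Convert to per hectare: 382.5 × 2.471 = 945.158 kg.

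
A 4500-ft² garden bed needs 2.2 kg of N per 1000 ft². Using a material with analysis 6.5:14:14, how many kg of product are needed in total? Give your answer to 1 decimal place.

152.3 kg

Product per 1000 ft² = 2.2 / 6.5% = 33.8462 kg.
Total product = 33.8462 × 4500 / 1000 = 152.308 kg.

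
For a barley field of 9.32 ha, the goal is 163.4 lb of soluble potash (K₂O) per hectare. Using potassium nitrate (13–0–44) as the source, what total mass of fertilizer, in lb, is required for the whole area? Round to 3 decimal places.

3461.109 lb

Product per hectare = 163.4 / 44% = 371.364 lb.
Total product = 371.364 × 9.32 = 3461.1091 lb.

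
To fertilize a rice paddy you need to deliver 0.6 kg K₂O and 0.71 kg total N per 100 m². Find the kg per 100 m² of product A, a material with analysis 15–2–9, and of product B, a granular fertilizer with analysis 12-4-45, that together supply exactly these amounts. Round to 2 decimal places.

Per-100 m² balance (a = product A, b = product B):
K₂O: 0.09·a + 0.45·b = 0.6
N: 0.15·a + 0.12·b = 0.71
Eliminate b: (row1) − 0.45/0.12·(row2) → -0.4725·a = -2.0625, so a = 4.36508.
Then b = (0.71 − 0.15·4.36508) / 0.12 = 0.460317.

4.37 kg product A, 0.46 kg product B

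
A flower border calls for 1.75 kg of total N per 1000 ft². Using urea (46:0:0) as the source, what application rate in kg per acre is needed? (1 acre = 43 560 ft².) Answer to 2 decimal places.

165.72 kg of product per acre

Product per 1000 ft² = 1.75 / 46% = 3.80435 kg.
Convert to per acre: 3.80435 × 43.56 = 165.717 kg.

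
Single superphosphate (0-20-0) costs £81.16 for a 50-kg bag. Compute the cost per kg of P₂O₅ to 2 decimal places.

£8.12 per kg P₂O₅

P₂O₅ in bag = 50 × 20% = 10 kg.
Cost per kg P₂O₅ = £81.16 / 10 = £8.1160.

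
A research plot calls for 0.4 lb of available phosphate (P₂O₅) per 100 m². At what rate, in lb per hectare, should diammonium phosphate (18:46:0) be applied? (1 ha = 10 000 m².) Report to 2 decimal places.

86.96 lb of product per hectare

Product per 100 m² = 0.4 / 46% = 0.869565 lb.
Convert to per hectare: 0.869565 × 100 = 86.9565 lb.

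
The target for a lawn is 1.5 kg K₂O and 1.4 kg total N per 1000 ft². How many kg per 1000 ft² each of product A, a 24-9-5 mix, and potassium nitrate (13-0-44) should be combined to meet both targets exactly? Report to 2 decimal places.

Per-1000 ft² balance (a = product A, b = potassium nitrate):
K₂O: 0.05·a + 0.44·b = 1.5
N: 0.24·a + 0.13·b = 1.4
Eliminate a: (row1) − 0.05/0.24·(row2) → 0.412917·b = 1.20833, so b = 2.92634.
Back-substitute: a = (1.5 − 0.44·2.92634) / 0.05 = 4.24823.

4.25 kg product A, 2.93 kg potassium nitrate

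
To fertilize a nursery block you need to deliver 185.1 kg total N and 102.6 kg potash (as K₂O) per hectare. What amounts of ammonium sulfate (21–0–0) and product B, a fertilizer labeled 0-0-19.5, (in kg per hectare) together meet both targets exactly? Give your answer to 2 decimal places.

881.43 kg ammonium sulfate, 526.15 kg product B

With a, b = kg per hectare of ammonium sulfate and product B:
N: 0.21·a + 0·b = 185.1
K₂O: 0·a + 0.195·b = 102.6
Solving simultaneously: a = 881.429, b = 526.154.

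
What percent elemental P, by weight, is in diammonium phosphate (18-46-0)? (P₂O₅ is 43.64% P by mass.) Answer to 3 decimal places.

%P = 46 × 0.4364 = 20.0744%.

20.074% P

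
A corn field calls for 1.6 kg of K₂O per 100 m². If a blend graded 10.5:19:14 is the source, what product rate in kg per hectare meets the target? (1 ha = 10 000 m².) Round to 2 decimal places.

Product per 100 m² = 1.6 / 14% = 11.4286 kg.
Convert to per hectare: 11.4286 × 100 = 1142.857 kg.

1142.86 kg of product per hectare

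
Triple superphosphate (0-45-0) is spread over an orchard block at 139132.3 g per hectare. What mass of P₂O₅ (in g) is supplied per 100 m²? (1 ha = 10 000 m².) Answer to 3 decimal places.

626.095 g P₂O₅ per hundred sq m

P₂O₅ per hectare = 139132.3 × 45% = 62609.5 g.
Convert to per 100 m²: 62609.5 × 0.01 = 626.0953 g.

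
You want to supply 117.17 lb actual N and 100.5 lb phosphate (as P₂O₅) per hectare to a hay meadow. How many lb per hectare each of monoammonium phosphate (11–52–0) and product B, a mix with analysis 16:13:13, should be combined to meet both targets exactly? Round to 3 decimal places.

12.306 lb monoammonium phosphate, 723.852 lb product B

Let a = lb of monoammonium phosphate, b = lb of product B (per hectare).
N: 0.11·a + 0.16·b = 117.17
P₂O₅: 0.52·a + 0.13·b = 100.5
Eliminate b: (row1) − 0.16/0.13·(row2) → -0.53·a = -6.52231, so a = 12.3062.
Then b = (100.5 − 0.52·12.3062) / 0.13 = 723.85196.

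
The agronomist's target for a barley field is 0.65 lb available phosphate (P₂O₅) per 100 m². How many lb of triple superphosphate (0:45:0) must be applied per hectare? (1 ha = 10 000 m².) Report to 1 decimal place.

144.4 lb of product per hectare

Product per 100 m² = 0.65 / 45% = 1.44444 lb.
Convert to per hectare: 1.44444 × 100 = 144.444 lb.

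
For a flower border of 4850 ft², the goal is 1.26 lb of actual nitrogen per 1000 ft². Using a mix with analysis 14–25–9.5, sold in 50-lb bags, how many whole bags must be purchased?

Product per 1000 ft² = 1.26 / 14% = 9 lb.
Total product = 9 × 4850 / 1000 = 43.65 lb.
Bags = ⌈43.65 / 50⌉ = 1.

1 bags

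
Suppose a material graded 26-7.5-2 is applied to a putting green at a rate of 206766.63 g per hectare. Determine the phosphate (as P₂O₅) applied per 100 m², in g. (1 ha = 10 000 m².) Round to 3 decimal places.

P₂O₅ per hectare = 206766.63 × 7.5% = 15507.5 g.
Convert to per 100 m²: 15507.5 × 0.01 = 155.07497 g.

155.075 g P₂O₅ per hundred sq m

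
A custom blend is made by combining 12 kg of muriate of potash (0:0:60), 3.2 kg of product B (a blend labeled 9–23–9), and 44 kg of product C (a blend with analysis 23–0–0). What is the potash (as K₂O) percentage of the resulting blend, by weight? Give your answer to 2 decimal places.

12.65% K₂O

Total mass = 12 + 3.2 + 44 = 59.2 kg.
K₂O mass = 60%×12 + 9%×3.2 + 0%×44 = 7.488 kg.
% K₂O = 7.488 / 59.2 = 12.6486%.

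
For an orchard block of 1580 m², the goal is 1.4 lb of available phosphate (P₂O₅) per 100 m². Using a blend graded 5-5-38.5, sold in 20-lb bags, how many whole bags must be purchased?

23 bags

Product per 100 m² = 1.4 / 5% = 28 lb.
Total product = 28 × 1580 / 100 = 442.4 lb.
Bags = ⌈442.4 / 20⌉ = 23.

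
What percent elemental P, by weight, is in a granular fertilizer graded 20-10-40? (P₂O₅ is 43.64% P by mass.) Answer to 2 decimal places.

%P = 10 × 0.4364 = 4.364%.

4.36% P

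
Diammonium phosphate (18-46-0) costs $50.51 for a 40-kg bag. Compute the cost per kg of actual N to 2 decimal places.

$7.02 per kg N

N in bag = 40 × 18% = 7.2 kg.
Cost per kg N = $50.51 / 7.2 = $7.0153.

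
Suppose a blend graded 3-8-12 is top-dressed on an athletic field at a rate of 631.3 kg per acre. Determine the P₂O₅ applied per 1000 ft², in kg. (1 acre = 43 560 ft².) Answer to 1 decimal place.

P₂O₅ per acre = 631.3 × 8% = 50.504 kg.
Convert to per 1000 ft²: 50.504 × 0.0229568 = 1.15941 kg.

1.2 kg P₂O₅ per thousand sq ft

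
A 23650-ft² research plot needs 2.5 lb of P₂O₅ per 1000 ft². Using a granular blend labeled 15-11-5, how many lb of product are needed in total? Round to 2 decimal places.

537.50 lb

Product per 1000 ft² = 2.5 / 11% = 22.7273 lb.
Total product = 22.7273 × 23650 / 1000 = 537.5 lb.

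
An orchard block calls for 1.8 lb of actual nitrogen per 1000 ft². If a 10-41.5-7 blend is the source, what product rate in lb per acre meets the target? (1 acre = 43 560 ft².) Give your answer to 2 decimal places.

Product per 1000 ft² = 1.8 / 10% = 18 lb.
Convert to per acre: 18 × 43.56 = 784.08 lb.

784.08 lb of product per acre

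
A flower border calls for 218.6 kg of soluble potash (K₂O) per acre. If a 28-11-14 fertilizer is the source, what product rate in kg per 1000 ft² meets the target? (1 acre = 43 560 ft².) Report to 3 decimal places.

35.845 kg of product per thousand sq ft

Product per acre = 218.6 / 14% = 1561.43 kg.
Convert to per 1000 ft²: 1561.43 × 0.0229568 = 35.84547 kg.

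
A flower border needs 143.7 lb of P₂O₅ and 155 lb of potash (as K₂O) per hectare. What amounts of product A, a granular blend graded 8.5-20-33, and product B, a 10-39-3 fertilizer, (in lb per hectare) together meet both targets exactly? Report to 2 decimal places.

With a, b = lb per hectare of product A and product B:
P₂O₅: 0.2·a + 0.39·b = 143.7
K₂O: 0.33·a + 0.03·b = 155
From row1: a = (143.7 − 0.39·b) / 0.2.
Into row2: 0.33·(143.7 − 0.39·b)/0.2 + 0.03·b = 155 → b = 133.8305, a = 457.531.

457.53 lb product A, 133.83 lb product B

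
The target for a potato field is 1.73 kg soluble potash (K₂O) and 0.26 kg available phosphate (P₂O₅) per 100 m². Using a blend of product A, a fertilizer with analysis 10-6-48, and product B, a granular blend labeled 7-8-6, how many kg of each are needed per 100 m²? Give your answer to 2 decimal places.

3.53 kg product A, 0.60 kg product B

Let a = kg of product A, b = kg of product B (per 100 m²).
K₂O: 0.48·a + 0.06·b = 1.73
P₂O₅: 0.06·a + 0.08·b = 0.26
Solving simultaneously: a = 3.52874, b = 0.603448.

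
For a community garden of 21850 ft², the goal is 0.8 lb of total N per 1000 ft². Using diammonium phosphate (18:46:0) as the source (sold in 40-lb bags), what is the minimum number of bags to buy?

3 bags

Product per 1000 ft² = 0.8 / 18% = 4.44444 lb.
Total product = 4.44444 × 21850 / 1000 = 97.1111 lb.
Bags = ⌈97.1111 / 40⌉ = 3.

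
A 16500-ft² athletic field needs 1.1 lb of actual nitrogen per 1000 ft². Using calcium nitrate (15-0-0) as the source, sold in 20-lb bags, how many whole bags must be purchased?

Product per 1000 ft² = 1.1 / 15% = 7.33333 lb.
Total product = 7.33333 × 16500 / 1000 = 121 lb.
Bags = ⌈121 / 20⌉ = 7.

7 bags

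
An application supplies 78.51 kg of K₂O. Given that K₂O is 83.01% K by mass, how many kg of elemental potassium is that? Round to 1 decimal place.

65.2 kg K

K = 78.51 × 0.8301 = 65.1712 kg.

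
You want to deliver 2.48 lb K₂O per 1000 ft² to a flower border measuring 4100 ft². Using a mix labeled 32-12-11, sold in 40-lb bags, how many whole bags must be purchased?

3 bags

Product per 1000 ft² = 2.48 / 11% = 22.5455 lb.
Total product = 22.5455 × 4100 / 1000 = 92.4364 lb.
Bags = ⌈92.4364 / 40⌉ = 3.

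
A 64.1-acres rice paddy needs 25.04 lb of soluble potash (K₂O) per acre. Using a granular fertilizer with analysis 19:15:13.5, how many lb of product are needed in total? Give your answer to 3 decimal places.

Product per acre = 25.04 / 13.5% = 185.481 lb.
Total product = 185.481 × 64.1 = 11889.36296 lb.

11889.363 lb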